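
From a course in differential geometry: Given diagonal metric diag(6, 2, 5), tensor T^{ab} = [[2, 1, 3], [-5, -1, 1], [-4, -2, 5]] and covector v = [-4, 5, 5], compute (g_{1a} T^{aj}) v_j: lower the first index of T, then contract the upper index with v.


Step 1: lower the first index. For a diagonal metric, g_{ia} T^{aj} = g_{ii} T^{ij} (no sum on i).
g_{11} = 6
S_1{}^1 = 6 * T^{11} = 6 * 2 = 12
S_1{}^2 = 6 * T^{12} = 6 * 1 = 6
S_1{}^3 = 6 * T^{13} = 6 * 3 = 18
Step 2: contract S_1{}^j with v_j.
S_1{}^1 * v_1 = 12 * -4 = -48
S_1{}^2 * v_2 = 6 * 5 = 30
S_1{}^3 * v_3 = 18 * 5 = 90
Result = -48 + 30 + 90 = 72

72


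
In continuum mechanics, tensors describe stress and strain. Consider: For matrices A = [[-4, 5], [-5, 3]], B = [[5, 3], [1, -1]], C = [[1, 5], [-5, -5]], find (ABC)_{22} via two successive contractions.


(ABC)_{22} = sum_m (AB)_{2m} C_{m2}. First compute row 2 of AB.
(AB)_{21} = -5*5 + 3*1 = -22
(AB)_{22} = -5*3 + 3*-1 = -18
Now contract with column 2 of C:
(AB)_{21} * C_{12} = -22 * 5 = -110
(AB)_{22} * C_{22} = -18 * -5 = 90
(ABC)_{22} = -110 + 90 = -20

-20


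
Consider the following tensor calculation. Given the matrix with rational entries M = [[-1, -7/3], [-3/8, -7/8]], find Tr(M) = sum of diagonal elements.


The trace is the sum of diagonal entries.
Diagonal: M[1,1] = -1, M[2,2] = -7/8
Tr(M) = -1 + -7/8
Computing step by step:
After adding M[1,1]: -1
After adding M[2,2]: -15/8
Tr(M) = -15/8

-15/8


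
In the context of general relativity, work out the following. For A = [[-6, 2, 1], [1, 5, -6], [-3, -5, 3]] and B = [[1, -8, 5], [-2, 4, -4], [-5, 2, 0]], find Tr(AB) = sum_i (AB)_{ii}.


Tr(AB) = sum_i (AB)_{ii} where (AB)_{ii} = sum_k A_{ik} B_{ki}.
(AB)_{11} = -6*1 + 2*-2 + 1*-5 = -15
(AB)_{22} = 1*-8 + 5*4 + -6*2 = 0
(AB)_{33} = -3*5 + -5*-4 + 3*0 = 5
Tr(AB) = -15 + 0 + 5 = -10

-10


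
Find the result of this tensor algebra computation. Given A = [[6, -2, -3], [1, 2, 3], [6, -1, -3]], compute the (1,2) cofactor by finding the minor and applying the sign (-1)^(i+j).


To find cofactor C_{12}, delete row 1 and column 2.
The resulting 2x2 submatrix is: [[1, 3], [6, -3]]
Minor M_{12} = 1*-3 - 3*6
  = -3 - 18 = -21
Sign = (-1)^(1+2) = (-1)^3 = -1
Cofactor C_{12} = -1 * -21 = 21

21


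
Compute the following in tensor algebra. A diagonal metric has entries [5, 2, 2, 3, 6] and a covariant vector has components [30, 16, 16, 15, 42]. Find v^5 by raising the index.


To raise an index with a diagonal metric: v^i = v_i / g_{ii}.
For index 5: v_5 = 42, g_{55} = 6
v^5 = 42 / 6 = 7

7


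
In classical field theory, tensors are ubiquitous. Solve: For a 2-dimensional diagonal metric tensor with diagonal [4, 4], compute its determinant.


For a diagonal metric, the determinant is the product of diagonal entries.
Diagonal entries: 4, 4
det(g) = 4 * 4 = 16

16


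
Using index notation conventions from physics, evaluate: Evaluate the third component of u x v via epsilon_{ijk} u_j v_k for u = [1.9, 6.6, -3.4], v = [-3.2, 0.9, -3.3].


(u x v)_3 = sum_{j,k} epsilon_{3jk} u_j v_k. Only permutations of (1,2,3) contribute; the two non-zero terms are:
eps_{312} u_1 v_2 = 1 * 1.9 * 0.9 = 1.71
eps_{321} u_2 v_1 = -1 * 6.6 * -3.2 = 21.12
(u x v)_3 = 22.83

22.83


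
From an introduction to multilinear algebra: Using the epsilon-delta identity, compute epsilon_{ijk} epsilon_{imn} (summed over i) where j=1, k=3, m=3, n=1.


Using the identity: epsilon_{ijk} epsilon_{imn} = delta_{jm} delta_{kn} - delta_{jn} delta_{km}.
delta_{13} = 0
delta_{31} = 0
delta_{11} = 1
delta_{33} = 1
Result = 0 * 0 - 1 * 1 = 0 - 1 = -1

-1


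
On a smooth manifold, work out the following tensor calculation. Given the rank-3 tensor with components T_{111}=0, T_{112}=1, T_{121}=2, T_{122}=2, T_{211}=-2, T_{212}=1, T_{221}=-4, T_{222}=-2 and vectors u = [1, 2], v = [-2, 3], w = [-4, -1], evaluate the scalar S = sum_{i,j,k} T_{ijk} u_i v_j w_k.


S = sum over i,j,k of T_{ijk} u_i v_j w_k. Expanding all 8 terms:
T_{111}*u_1*v_1*w_1 = 0*1*-2*-4 = 0  (running total: 0)
T_{112}*u_1*v_1*w_2 = 1*1*-2*-1 = 2  (running total: 2)
T_{121}*u_1*v_2*w_1 = 2*1*3*-4 = -24  (running total: -22)
T_{122}*u_1*v_2*w_2 = 2*1*3*-1 = -6  (running total: -28)
T_{211}*u_2*v_1*w_1 = -2*2*-2*-4 = -32  (running total: -60)
T_{212}*u_2*v_1*w_2 = 1*2*-2*-1 = 4  (running total: -56)
T_{221}*u_2*v_2*w_1 = -4*2*3*-4 = 96  (running total: 40)
T_{222}*u_2*v_2*w_2 = -2*2*3*-1 = 12  (running total: 52)
S = 52

52


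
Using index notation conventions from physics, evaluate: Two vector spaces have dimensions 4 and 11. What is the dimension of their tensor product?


The dimension of a tensor product is the product of dimensions.
dim(V) = 4, dim(W) = 11
dim(V (x) W) = 4 * 11 = 44

44


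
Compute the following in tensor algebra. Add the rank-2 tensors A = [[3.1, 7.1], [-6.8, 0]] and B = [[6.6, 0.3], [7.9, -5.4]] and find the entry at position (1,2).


Tensor addition is component-wise: (A + B)_{ij} = A_{ij} + B_{ij}.
A_{12} = 7.1
B_{12} = 0.3
(A + B)_{12} = 7.1 + 0.3 = 7.4

7.4


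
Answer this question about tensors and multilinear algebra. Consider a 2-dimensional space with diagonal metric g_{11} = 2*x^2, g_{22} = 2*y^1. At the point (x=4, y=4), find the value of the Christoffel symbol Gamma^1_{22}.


For a diagonal metric, Gamma^k_{ij} = (1/2) g^{kk} (dg_{ik}/dx_j + dg_{jk}/dx_i - dg_{ij}/dx_k).
The metric is diagonal, so g_{ab} = 0 for a != b.
At the given point: g_{11} = 32, g_{22} = 8
g^{11} = 1/32
dg_{21}/dx_2 = 0 (off-diagonal)
dg_{21}/dx_2 = 0 (off-diagonal)
dg_{22}/dx_1 = dg_{22}/dx_1 = 0
Numerator = 0 + 0 - 0 = 0
Gamma^1_{22} = 0 / (2 * 32) = 0

0


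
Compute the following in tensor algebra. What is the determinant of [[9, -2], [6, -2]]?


For a 2x2 matrix [[a, b], [c, d]], det = a*d - b*c.
a = 9, b = -2, c = 6, d = -2
a*d = 9 * -2 = -18
b*c = -2 * 6 = -12
det = -18 - -12 = -6

-6


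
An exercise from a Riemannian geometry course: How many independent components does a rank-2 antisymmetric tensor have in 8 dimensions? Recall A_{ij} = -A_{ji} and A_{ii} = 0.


An antisymmetric rank-2 tensor satisfies A_{ij} = -A_{ji}, so diagonal entries are zero.
The independent components are the upper-triangular entries: C(n, 2) = n(n-1)/2.
n = 8
C(8, 2) = 8 * 7 / 2 = 56 / 2 = 28

28


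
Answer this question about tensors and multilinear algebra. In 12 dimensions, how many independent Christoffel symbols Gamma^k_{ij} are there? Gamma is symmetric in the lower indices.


Christoffel symbols Gamma^k_{ij} are symmetric in i,j, so there are d * d(d+1)/2 independent symbols.
d = 12
d(d+1)/2 = 12 * 13 / 2 = 78
Total = 12 * 78 = 936

936


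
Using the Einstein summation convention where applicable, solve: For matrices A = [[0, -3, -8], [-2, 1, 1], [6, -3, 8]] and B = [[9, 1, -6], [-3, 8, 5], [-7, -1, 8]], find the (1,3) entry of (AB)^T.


(AB)^T_{ij} = (AB)_{ji} = sum_k A_{jk} B_{ki}.
For i=1, j=3 we need (AB)_{31}:
A_{31} * B_{11} = 6 * 9 = 54
A_{32} * B_{21} = -3 * -3 = 9
A_{33} * B_{31} = 8 * -7 = -56
Sum = 54 + 9 + -56 = 7

7


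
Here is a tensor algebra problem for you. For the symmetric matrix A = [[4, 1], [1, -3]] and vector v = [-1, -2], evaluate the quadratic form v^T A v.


First compute Av:
(Av)_1 = 4*-1 + 1*-2 = -6
(Av)_2 = 1*-1 + -3*-2 = 5
Av = [-6, 5]
Then v^T (Av) = -1*-6 + -2*5
= 6 + -10 = -4

-4


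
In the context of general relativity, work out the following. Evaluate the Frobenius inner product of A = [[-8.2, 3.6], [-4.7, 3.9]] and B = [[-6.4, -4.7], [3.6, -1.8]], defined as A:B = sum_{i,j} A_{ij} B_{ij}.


A:B = sum over all i,j of A_{ij} * B_{ij}.
Row 1: -8.2*-6.4=52.48, 3.6*-4.7=-16.92 => row sum = 35.56
Row 2: -4.7*3.6=-16.92, 3.9*-1.8=-7.02 => row sum = -23.94
Total = 35.56 + -23.94 = 11.62

11.62


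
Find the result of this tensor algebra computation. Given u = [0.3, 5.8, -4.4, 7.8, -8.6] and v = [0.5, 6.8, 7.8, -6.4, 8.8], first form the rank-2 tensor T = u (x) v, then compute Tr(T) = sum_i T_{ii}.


The outer product gives T_{ij} = u_i v_j.
The trace (contraction) is Tr(T) = sum_i T_{ii} = sum_i u_i v_i.
Diagonal entries:
T_{11} = u_1 * v_1 = 0.3 * 0.5 = 0.15
T_{22} = u_2 * v_2 = 5.8 * 6.8 = 39.44
T_{33} = u_3 * v_3 = -4.4 * 7.8 = -34.32
T_{44} = u_4 * v_4 = 7.8 * -6.4 = -49.92
T_{55} = u_5 * v_5 = -8.6 * 8.8 = -75.68
Tr(T) = 0.15 + 39.44 + -34.32 + -49.92 + -75.68 = -120.33

-120.33


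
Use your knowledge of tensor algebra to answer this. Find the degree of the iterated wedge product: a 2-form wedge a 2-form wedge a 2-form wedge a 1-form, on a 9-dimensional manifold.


The degree of a wedge product is the sum of the degrees of the individual forms.
Degrees: 2, 2, 2, 1
Total degree = 2 + 2 + 2 + 1 = 7

7


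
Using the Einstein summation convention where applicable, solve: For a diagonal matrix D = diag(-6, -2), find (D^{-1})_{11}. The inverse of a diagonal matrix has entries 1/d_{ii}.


For a diagonal matrix, the inverse has entries (D^{-1})_{ii} = 1/d_{ii}.
The diagonal entries are: d_{11} = -6, d_{22} = -2
We need (D^{-1})_{11} = 1/d_{11} = 1/-6 = -1/6

-1/6


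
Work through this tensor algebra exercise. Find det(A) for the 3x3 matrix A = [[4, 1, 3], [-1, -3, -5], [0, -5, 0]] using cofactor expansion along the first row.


Expanding along the first row, det(A) = a11*M_11 - a12*M_12 + a13*M_13, where M_1j is the (1,j) minor.
Minor M_11 = -3*0 - -5*-5 = -25
Minor M_12 = -1*0 - -5*0 = 0
Minor M_13 = -1*-5 - -3*0 = 5
det = 4*(-25) - 1*(0) + 3*(5)
    = -100 - 0 + 15
    = -85

-85


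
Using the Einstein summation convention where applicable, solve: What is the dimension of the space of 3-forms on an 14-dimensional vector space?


The dimension of the space of p-forms on an n-dimensional space is C(n, p).
n = 14, p = 3
C(14, 3) = 14! / (3! * 11!) = 364

364


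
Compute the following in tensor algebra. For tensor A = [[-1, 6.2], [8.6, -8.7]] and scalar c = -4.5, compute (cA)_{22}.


Scalar multiplication: (cA)_{ij} = c * A_{ij}.
c = -4.5
A_{22} = -8.7
(cA)_{22} = -4.5 * -8.7 = 39.15

39.15


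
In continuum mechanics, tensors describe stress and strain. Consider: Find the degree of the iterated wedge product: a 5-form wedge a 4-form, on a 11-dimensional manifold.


The degree of a wedge product is the sum of the degrees of the individual forms.
Degrees: 5, 4
Total degree = 5 + 4 = 9

9


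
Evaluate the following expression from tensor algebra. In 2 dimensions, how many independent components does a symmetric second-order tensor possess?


A symmetric rank-2 tensor in d dimensions has d(d+1)/2 independent components.
d = 2
d(d+1)/2 = 2 * 3 / 2 = 6 / 2 = 3

3


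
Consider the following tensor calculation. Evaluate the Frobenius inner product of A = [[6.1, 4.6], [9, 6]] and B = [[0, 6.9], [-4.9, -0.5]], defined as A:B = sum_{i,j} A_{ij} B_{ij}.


A:B = sum over all i,j of A_{ij} * B_{ij}.
Row 1: 6.1*0=0, 4.6*6.9=31.74 => row sum = 31.74
Row 2: 9*-4.9=-44.1, 6*-0.5=-3 => row sum = -47.1
Total = 31.74 + -47.1 = -15.36

-15.36


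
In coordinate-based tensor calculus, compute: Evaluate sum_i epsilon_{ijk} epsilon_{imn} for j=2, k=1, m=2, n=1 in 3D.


Using the identity: epsilon_{ijk} epsilon_{imn} = delta_{jm} delta_{kn} - delta_{jn} delta_{km}.
delta_{22} = 1
delta_{11} = 1
delta_{21} = 0
delta_{12} = 0
Result = 1 * 1 - 0 * 0 = 1 - 0 = 1

1


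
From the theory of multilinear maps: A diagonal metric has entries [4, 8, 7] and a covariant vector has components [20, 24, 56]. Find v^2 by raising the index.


To raise an index with a diagonal metric: v^i = v_i / g_{ii}.
For index 2: v_2 = 24, g_{22} = 8
v^2 = 24 / 8 = 3

3


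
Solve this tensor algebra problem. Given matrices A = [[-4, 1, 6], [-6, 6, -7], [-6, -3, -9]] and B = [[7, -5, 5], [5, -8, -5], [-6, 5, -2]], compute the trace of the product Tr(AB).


Tr(AB) = sum_i (AB)_{ii} where (AB)_{ii} = sum_k A_{ik} B_{ki}.
(AB)_{11} = -4*7 + 1*5 + 6*-6 = -59
(AB)_{22} = -6*-5 + 6*-8 + -7*5 = -53
(AB)_{33} = -6*5 + -3*-5 + -9*-2 = 3
Tr(AB) = -59 + -53 + 3 = -109

-109


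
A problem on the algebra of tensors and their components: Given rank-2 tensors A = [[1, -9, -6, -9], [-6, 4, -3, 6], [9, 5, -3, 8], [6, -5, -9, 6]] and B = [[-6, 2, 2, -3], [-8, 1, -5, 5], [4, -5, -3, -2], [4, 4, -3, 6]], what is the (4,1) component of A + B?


Tensor addition is component-wise: (A + B)_{ij} = A_{ij} + B_{ij}.
A_{41} = 6
B_{41} = 4
(A + B)_{41} = 6 + 4 = 10

10


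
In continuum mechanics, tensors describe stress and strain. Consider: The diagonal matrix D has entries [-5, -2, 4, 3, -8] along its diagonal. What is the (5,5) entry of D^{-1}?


For a diagonal matrix, the inverse has entries (D^{-1})_{ii} = 1/d_{ii}.
The diagonal entries are: d_{11} = -5, d_{22} = -2, d_{33} = 4, d_{44} = 3, d_{55} = -8
We need (D^{-1})_{55} = 1/d_{55} = 1/-8 = -1/8

-1/8


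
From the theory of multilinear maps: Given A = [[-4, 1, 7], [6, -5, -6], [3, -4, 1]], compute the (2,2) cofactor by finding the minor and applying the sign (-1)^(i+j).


To find cofactor C_{22}, delete row 2 and column 2.
The resulting 2x2 submatrix is: [[-4, 7], [3, 1]]
Minor M_{22} = -4*1 - 7*3
  = -4 - 21 = -25
Sign = (-1)^(2+2) = (-1)^4 = 1
Cofactor C_{22} = 1 * -25 = -25

-25


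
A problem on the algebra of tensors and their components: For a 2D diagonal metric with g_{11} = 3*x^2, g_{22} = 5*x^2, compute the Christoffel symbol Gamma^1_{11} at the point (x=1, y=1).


For a diagonal metric, Gamma^k_{ij} = (1/2) g^{kk} (dg_{ik}/dx_j + dg_{jk}/dx_i - dg_{ij}/dx_k).
The metric is diagonal, so g_{ab} = 0 for a != b.
At the given point: g_{11} = 3, g_{22} = 5
g^{11} = 1/3
dg_{11}/dx_1 = dg_{11}/dx_1 = 6
dg_{11}/dx_1 = dg_{11}/dx_1 = 6
dg_{11}/dx_1 = dg_{11}/dx_1 = 6
Numerator = 6 + 6 - 6 = 6
Gamma^1_{11} = 6 / (2 * 3) = 1

1


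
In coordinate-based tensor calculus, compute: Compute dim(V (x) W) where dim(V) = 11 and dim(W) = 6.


The dimension of a tensor product is the product of dimensions.
dim(V) = 11, dim(W) = 6
dim(V (x) W) = 11 * 6 = 66

66


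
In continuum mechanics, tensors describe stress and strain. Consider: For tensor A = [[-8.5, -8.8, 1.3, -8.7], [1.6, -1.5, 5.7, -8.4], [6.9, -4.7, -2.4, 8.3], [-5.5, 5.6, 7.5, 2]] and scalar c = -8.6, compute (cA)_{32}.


Scalar multiplication: (cA)_{ij} = c * A_{ij}.
c = -8.6
A_{32} = -4.7
(cA)_{32} = -8.6 * -4.7 = 40.42

40.42


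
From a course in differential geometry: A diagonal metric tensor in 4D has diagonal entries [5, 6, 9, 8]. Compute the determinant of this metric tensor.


For a diagonal metric, the determinant is the product of diagonal entries.
Diagonal entries: 5, 6, 9, 8
det(g) = 5 * 6 * 9 * 8 = 2160

2160


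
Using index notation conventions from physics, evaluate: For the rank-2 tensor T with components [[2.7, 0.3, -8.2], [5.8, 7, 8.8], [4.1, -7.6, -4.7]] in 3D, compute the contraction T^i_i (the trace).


The contraction (trace) of a rank-2 tensor is the sum of its diagonal elements.
Diagonal entries: A[1,1] = 2.7, A[2,2] = 7, A[3,3] = -4.7
Tr(A) = 2.7 + 7 + -4.7 = 5

5


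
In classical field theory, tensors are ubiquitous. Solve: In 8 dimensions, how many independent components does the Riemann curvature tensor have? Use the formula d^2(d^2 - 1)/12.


The Riemann tensor in d dimensions has d^2(d^2 - 1)/12 independent components.
d = 8, so d^2 = 64
d^2 - 1 = 63
d^2(d^2 - 1) = 64 * 63 = 4032
Divide by 12: 4032 / 12 = 336

336


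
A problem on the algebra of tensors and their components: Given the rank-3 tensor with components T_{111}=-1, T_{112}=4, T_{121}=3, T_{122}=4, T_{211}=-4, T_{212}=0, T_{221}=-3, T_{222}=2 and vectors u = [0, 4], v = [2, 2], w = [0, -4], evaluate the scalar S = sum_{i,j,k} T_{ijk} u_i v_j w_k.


S = sum over i,j,k of T_{ijk} u_i v_j w_k. Expanding all 8 terms:
T_{111}*u_1*v_1*w_1 = -1*0*2*0 = 0  (running total: 0)
T_{112}*u_1*v_1*w_2 = 4*0*2*-4 = 0  (running total: 0)
T_{121}*u_1*v_2*w_1 = 3*0*2*0 = 0  (running total: 0)
T_{122}*u_1*v_2*w_2 = 4*0*2*-4 = 0  (running total: 0)
T_{211}*u_2*v_1*w_1 = -4*4*2*0 = 0  (running total: 0)
T_{212}*u_2*v_1*w_2 = 0*4*2*-4 = 0  (running total: 0)
T_{221}*u_2*v_2*w_1 = -3*4*2*0 = 0  (running total: 0)
T_{222}*u_2*v_2*w_2 = 2*4*2*-4 = -64  (running total: -64)
S = -64

-64


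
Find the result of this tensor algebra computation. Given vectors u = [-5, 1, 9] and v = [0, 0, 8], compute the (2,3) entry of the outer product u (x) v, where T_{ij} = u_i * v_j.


The outer product entry T_{ij} = u_i * v_j.
We need i=2, j=3.
u_2 = 1, v_3 = 8
T_{2,3} = 1 * 8 = 8

8


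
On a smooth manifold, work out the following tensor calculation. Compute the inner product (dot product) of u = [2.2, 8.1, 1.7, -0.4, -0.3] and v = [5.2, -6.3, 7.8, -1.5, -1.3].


The inner product u . v = sum of u_i * v_i.
Term-by-term: 2.2 * 5.2, 8.1 * -6.3, 1.7 * 7.8, -0.4 * -1.5, -0.3 * -1.3
Products: 11.44, -51.03, 13.26, 0.6, 0.39
Sum = 11.44 + -51.03 + 13.26 + 0.6 + 0.39 = -25.34

-25.34


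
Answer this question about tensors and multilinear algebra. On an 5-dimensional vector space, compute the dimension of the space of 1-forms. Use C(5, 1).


The dimension of the space of p-forms on an n-dimensional space is C(n, p).
n = 5, p = 1
C(5, 1) = 5! / (1! * 4!) = 5

5


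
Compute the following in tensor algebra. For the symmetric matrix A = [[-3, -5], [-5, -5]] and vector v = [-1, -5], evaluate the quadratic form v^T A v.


First compute Av:
(Av)_1 = -3*-1 + -5*-5 = 28
(Av)_2 = -5*-1 + -5*-5 = 30
Av = [28, 30]
Then v^T (Av) = -1*28 + -5*30
= -28 + -150 = -178

-178


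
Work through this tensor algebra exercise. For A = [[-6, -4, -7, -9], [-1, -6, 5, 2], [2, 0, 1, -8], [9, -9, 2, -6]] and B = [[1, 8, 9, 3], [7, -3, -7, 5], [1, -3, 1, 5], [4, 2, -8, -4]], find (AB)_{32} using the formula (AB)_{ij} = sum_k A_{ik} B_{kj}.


(AB)_{ij} = sum_k A_{ik} B_{kj}.
For i=3, j=2:
A_{31} * B_{12} = 2 * 8 = 16
A_{32} * B_{22} = 0 * -3 = 0
A_{33} * B_{32} = 1 * -3 = -3
A_{34} * B_{42} = -8 * 2 = -16
Sum = 16 + 0 + -3 + -16 = -3

-3


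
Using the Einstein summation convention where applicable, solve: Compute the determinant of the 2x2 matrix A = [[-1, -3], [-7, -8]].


For a 2x2 matrix [[a, b], [c, d]], det = a*d - b*c.
a = -1, b = -3, c = -7, d = -8
a*d = -1 * -8 = 8
b*c = -3 * -7 = 21
det = 8 - 21 = -13

-13


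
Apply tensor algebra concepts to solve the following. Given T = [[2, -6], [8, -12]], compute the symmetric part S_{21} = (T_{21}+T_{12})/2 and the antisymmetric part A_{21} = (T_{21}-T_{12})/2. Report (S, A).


T_{21} = 8
T_{12} = -6
S_{21} = (8 + -6)/2 = 2/2 = 1
A_{21} = (8 - -6)/2 = 14/2 = 7
Check: S + A = 1 + 7 = 8 = T_{21}.

(1, 7)


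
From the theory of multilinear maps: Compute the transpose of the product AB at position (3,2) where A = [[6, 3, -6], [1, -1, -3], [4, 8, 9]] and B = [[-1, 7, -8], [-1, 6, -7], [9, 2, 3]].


(AB)^T_{ij} = (AB)_{ji} = sum_k A_{jk} B_{ki}.
For i=3, j=2 we need (AB)_{23}:
A_{21} * B_{13} = 1 * -8 = -8
A_{22} * B_{23} = -1 * -7 = 7
A_{23} * B_{33} = -3 * 3 = -9
Sum = -8 + 7 + -9 = -10

-10


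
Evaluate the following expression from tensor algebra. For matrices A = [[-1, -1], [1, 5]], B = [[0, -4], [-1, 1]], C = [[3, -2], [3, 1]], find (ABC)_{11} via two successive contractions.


(ABC)_{11} = sum_m (AB)_{1m} C_{m1}. First compute row 1 of AB.
(AB)_{11} = -1*0 + -1*-1 = 1
(AB)_{12} = -1*-4 + -1*1 = 3
Now contract with column 1 of C:
(AB)_{11} * C_{11} = 1 * 3 = 3
(AB)_{12} * C_{21} = 3 * 3 = 9
(ABC)_{11} = 3 + 9 = 12

12


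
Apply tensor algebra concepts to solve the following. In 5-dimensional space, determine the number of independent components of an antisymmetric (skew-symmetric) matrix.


An antisymmetric rank-2 tensor satisfies A_{ij} = -A_{ji}, so diagonal entries are zero.
The independent components are the upper-triangular entries: C(n, 2) = n(n-1)/2.
n = 5
C(5, 2) = 5 * 4 / 2 = 20 / 2 = 10

10


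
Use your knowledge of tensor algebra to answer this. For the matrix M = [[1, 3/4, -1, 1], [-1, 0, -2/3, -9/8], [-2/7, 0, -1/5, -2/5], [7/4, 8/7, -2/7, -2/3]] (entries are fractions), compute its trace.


The trace is the sum of diagonal entries.
Diagonal: M[1,1] = 1, M[2,2] = 0, M[3,3] = -1/5, M[4,4] = -2/3
Tr(M) = 1 + 0 + -1/5 + -2/3
Computing step by step:
After adding M[1,1]: 1
After adding M[2,2]: 1
After adding M[3,3]: 4/5
After adding M[4,4]: 2/15
Tr(M) = 2/15

2/15


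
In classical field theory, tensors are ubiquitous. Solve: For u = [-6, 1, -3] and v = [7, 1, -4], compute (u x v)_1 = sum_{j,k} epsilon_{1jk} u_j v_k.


(u x v)_1 = sum_{j,k} epsilon_{1jk} u_j v_k. Only permutations of (1,2,3) contribute; the two non-zero terms are:
eps_{123} u_2 v_3 = 1 * 1 * -4 = -4
eps_{132} u_3 v_2 = -1 * -3 * 1 = 3
(u x v)_1 = -1

-1


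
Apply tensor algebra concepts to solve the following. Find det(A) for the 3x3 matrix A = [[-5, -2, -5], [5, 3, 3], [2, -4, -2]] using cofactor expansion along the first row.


Expanding along the first row, det(A) = a11*M_11 - a12*M_12 + a13*M_13, where M_1j is the (1,j) minor.
Minor M_11 = 3*-2 - 3*-4 = 6
Minor M_12 = 5*-2 - 3*2 = -16
Minor M_13 = 5*-4 - 3*2 = -26
det = -5*(6) - -2*(-16) + -5*(-26)
    = -30 - 32 + 130
    = 68

68


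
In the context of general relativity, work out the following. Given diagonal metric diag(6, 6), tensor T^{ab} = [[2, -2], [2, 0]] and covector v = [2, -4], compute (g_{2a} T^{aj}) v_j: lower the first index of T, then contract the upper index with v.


Step 1: lower the first index. For a diagonal metric, g_{ia} T^{aj} = g_{ii} T^{ij} (no sum on i).
g_{22} = 6
S_2{}^1 = 6 * T^{21} = 6 * 2 = 12
S_2{}^2 = 6 * T^{22} = 6 * 0 = 0
Step 2: contract S_2{}^j with v_j.
S_2{}^1 * v_1 = 12 * 2 = 24
S_2{}^2 * v_2 = 0 * -4 = 0
Result = 24 + 0 = 24

24


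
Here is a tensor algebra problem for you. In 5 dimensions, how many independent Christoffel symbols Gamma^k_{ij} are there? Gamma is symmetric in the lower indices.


Christoffel symbols Gamma^k_{ij} are symmetric in i,j, so there are d * d(d+1)/2 independent symbols.
d = 5
d(d+1)/2 = 5 * 6 / 2 = 15
Total = 5 * 15 = 75

75


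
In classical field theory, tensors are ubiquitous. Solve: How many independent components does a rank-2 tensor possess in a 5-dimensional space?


The number of components of a rank-r tensor in d dimensions is d^r.
Here d = 5 and r = 2.
5^2 = 25

25


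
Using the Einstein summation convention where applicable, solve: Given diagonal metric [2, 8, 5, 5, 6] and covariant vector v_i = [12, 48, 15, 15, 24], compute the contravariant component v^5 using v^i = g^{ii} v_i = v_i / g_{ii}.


To raise an index with a diagonal metric: v^i = v_i / g_{ii}.
For index 5: v_5 = 24, g_{55} = 6
v^5 = 24 / 6 = 4

4


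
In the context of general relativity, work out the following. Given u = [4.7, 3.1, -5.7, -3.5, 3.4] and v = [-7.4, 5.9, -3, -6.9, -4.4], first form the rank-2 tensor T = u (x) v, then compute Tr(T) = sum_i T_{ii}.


The outer product gives T_{ij} = u_i v_j.
The trace (contraction) is Tr(T) = sum_i T_{ii} = sum_i u_i v_i.
Diagonal entries:
T_{11} = u_1 * v_1 = 4.7 * -7.4 = -34.78
T_{22} = u_2 * v_2 = 3.1 * 5.9 = 18.29
T_{33} = u_3 * v_3 = -5.7 * -3 = 17.1
T_{44} = u_4 * v_4 = -3.5 * -6.9 = 24.15
T_{55} = u_5 * v_5 = 3.4 * -4.4 = -14.96
Tr(T) = -34.78 + 18.29 + 17.1 + 24.15 + -14.96 = 9.8

9.8


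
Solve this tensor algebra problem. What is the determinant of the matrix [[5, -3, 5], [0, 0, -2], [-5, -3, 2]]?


Expanding along the first row, det(A) = a11*M_11 - a12*M_12 + a13*M_13, where M_1j is the (1,j) minor.
Minor M_11 = 0*2 - -2*-3 = -6
Minor M_12 = 0*2 - -2*-5 = -10
Minor M_13 = 0*-3 - 0*-5 = 0
det = 5*(-6) - -3*(-10) + 5*(0)
    = -30 - 30 + 0
    = -60

-60


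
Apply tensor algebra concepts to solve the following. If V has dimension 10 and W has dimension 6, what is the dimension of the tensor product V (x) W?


The dimension of a tensor product is the product of dimensions.
dim(V) = 10, dim(W) = 6
dim(V (x) W) = 10 * 6 = 60

60


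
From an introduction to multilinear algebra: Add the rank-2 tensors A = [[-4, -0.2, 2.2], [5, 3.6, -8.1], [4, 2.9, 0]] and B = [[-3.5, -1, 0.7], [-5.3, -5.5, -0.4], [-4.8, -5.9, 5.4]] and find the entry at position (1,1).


Tensor addition is component-wise: (A + B)_{ij} = A_{ij} + B_{ij}.
A_{11} = -4
B_{11} = -3.5
(A + B)_{11} = -4 + -3.5 = -7.5

-7.5


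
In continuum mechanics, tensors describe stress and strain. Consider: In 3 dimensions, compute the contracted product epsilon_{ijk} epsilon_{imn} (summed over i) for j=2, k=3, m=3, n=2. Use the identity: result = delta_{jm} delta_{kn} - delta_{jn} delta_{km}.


Using the identity: epsilon_{ijk} epsilon_{imn} = delta_{jm} delta_{kn} - delta_{jn} delta_{km}.
delta_{23} = 0
delta_{32} = 0
delta_{22} = 1
delta_{33} = 1
Result = 0 * 0 - 1 * 1 = 0 - 1 = -1

-1


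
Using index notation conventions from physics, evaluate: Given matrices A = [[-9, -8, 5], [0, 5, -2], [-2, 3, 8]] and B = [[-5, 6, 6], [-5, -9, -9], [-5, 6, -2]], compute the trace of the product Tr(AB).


Tr(AB) = sum_i (AB)_{ii} where (AB)_{ii} = sum_k A_{ik} B_{ki}.
(AB)_{11} = -9*-5 + -8*-5 + 5*-5 = 60
(AB)_{22} = 0*6 + 5*-9 + -2*6 = -57
(AB)_{33} = -2*6 + 3*-9 + 8*-2 = -55
Tr(AB) = 60 + -57 + -55 = -52

-52


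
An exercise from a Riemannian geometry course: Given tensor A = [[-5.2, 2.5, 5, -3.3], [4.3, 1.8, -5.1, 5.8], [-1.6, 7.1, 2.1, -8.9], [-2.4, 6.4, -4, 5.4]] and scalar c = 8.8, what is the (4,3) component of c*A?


Scalar multiplication: (cA)_{ij} = c * A_{ij}.
c = 8.8
A_{43} = -4
(cA)_{43} = 8.8 * -4 = -35.2

-35.2


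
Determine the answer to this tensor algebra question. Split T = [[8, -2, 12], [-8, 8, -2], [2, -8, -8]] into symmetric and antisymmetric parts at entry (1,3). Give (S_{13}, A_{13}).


T_{13} = 12
T_{31} = 2
S_{13} = (12 + 2)/2 = 14/2 = 7
A_{13} = (12 - 2)/2 = 10/2 = 5
Check: S + A = 7 + 5 = 12 = T_{13}.

(7, 5)


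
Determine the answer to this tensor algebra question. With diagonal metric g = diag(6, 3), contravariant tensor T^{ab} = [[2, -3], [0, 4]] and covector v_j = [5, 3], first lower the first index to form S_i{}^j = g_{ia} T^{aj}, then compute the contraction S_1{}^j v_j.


Step 1: lower the first index. For a diagonal metric, g_{ia} T^{aj} = g_{ii} T^{ij} (no sum on i).
g_{11} = 6
S_1{}^1 = 6 * T^{11} = 6 * 2 = 12
S_1{}^2 = 6 * T^{12} = 6 * -3 = -18
Step 2: contract S_1{}^j with v_j.
S_1{}^1 * v_1 = 12 * 5 = 60
S_1{}^2 * v_2 = -18 * 3 = -54
Result = 60 + -54 = 6

6


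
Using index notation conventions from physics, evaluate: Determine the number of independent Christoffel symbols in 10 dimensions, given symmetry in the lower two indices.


Christoffel symbols Gamma^k_{ij} are symmetric in i,j, so there are d * d(d+1)/2 independent symbols.
d = 10
d(d+1)/2 = 10 * 11 / 2 = 55
Total = 10 * 55 = 550

550


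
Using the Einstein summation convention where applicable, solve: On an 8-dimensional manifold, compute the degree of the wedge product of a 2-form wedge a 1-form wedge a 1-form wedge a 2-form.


The degree of a wedge product is the sum of the degrees of the individual forms.
Degrees: 2, 1, 1, 2
Total degree = 2 + 1 + 1 + 2 = 6

6


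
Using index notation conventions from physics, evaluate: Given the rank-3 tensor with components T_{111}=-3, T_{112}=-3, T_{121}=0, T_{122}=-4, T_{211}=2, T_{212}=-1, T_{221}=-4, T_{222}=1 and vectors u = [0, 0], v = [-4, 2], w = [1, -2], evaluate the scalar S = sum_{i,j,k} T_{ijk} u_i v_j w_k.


S = sum over i,j,k of T_{ijk} u_i v_j w_k. Expanding all 8 terms:
T_{111}*u_1*v_1*w_1 = -3*0*-4*1 = 0  (running total: 0)
T_{112}*u_1*v_1*w_2 = -3*0*-4*-2 = 0  (running total: 0)
T_{121}*u_1*v_2*w_1 = 0*0*2*1 = 0  (running total: 0)
T_{122}*u_1*v_2*w_2 = -4*0*2*-2 = 0  (running total: 0)
T_{211}*u_2*v_1*w_1 = 2*0*-4*1 = 0  (running total: 0)
T_{212}*u_2*v_1*w_2 = -1*0*-4*-2 = 0  (running total: 0)
T_{221}*u_2*v_2*w_1 = -4*0*2*1 = 0  (running total: 0)
T_{222}*u_2*v_2*w_2 = 1*0*2*-2 = 0  (running total: 0)
S = 0

0


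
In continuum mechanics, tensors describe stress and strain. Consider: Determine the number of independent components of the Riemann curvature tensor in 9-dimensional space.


The Riemann tensor in d dimensions has d^2(d^2 - 1)/12 independent components.
d = 9, so d^2 = 81
d^2 - 1 = 80
d^2(d^2 - 1) = 81 * 80 = 6480
Divide by 12: 6480 / 12 = 540

540


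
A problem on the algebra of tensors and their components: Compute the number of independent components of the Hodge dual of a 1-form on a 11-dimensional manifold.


The Hodge dual of a p-form on an n-dimensional manifold is an (n-p)-form.
n = 11, p = 1, so dual degree = 11 - 1 = 10
The number of components is C(n, n-p) = C(11, 10) = 11

11


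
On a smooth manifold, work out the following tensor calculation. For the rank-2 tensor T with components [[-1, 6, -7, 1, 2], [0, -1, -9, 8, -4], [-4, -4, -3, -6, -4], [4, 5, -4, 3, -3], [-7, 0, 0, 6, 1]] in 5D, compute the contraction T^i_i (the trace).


The contraction (trace) of a rank-2 tensor is the sum of its diagonal elements.
Diagonal entries: A[1,1] = -1, A[2,2] = -1, A[3,3] = -3, A[4,4] = 3, A[5,5] = 1
Tr(A) = -1 + -1 + -3 + 3 + 1 = -1

-1


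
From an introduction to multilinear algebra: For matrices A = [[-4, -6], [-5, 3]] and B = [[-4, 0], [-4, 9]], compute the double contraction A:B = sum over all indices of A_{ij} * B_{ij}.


A:B = sum over all i,j of A_{ij} * B_{ij}.
Row 1: -4*-4=16, -6*0=0 => row sum = 16
Row 2: -5*-4=20, 3*9=27 => row sum = 47
Total = 16 + 47 = 63

63


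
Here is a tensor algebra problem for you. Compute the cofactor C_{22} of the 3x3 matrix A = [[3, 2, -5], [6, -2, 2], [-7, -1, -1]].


To find cofactor C_{22}, delete row 2 and column 2.
The resulting 2x2 submatrix is: [[3, -5], [-7, -1]]
Minor M_{22} = 3*-1 - -5*-7
  = -3 - 35 = -38
Sign = (-1)^(2+2) = (-1)^4 = 1
Cofactor C_{22} = 1 * -38 = -38

-38


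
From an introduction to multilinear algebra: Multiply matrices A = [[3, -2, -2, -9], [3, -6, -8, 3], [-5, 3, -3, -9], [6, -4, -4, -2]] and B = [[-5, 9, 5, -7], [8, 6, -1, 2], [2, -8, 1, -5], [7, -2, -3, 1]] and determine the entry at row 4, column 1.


(AB)_{ij} = sum_k A_{ik} B_{kj}.
For i=4, j=1:
A_{41} * B_{11} = 6 * -5 = -30
A_{42} * B_{21} = -4 * 8 = -32
A_{43} * B_{31} = -4 * 2 = -8
A_{44} * B_{41} = -2 * 7 = -14
Sum = -30 + -32 + -8 + -14 = -84

-84


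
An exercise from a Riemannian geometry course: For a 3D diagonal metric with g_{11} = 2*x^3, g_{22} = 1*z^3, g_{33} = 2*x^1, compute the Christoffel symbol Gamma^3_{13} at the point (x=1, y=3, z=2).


For a diagonal metric, Gamma^k_{ij} = (1/2) g^{kk} (dg_{ik}/dx_j + dg_{jk}/dx_i - dg_{ij}/dx_k).
The metric is diagonal, so g_{ab} = 0 for a != b.
At the given point: g_{11} = 2, g_{22} = 8, g_{33} = 2
g^{33} = 1/2
dg_{13}/dx_3 = 0 (off-diagonal)
dg_{33}/dx_1 = dg_{33}/dx_1 = 2
dg_{13}/dx_3 = 0 (off-diagonal)
Numerator = 0 + 2 - 0 = 2
Gamma^3_{13} = 2 / (2 * 2) = 1/2

1/2


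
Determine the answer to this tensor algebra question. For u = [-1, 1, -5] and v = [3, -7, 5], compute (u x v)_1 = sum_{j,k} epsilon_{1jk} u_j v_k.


(u x v)_1 = sum_{j,k} epsilon_{1jk} u_j v_k. Only permutations of (1,2,3) contribute; the two non-zero terms are:
eps_{123} u_2 v_3 = 1 * 1 * 5 = 5
eps_{132} u_3 v_2 = -1 * -5 * -7 = -35
(u x v)_1 = -30

-30


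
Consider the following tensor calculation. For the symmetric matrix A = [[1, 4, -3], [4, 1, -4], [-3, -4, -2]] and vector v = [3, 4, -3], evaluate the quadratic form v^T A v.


First compute Av:
(Av)_1 = 1*3 + 4*4 + -3*-3 = 28
(Av)_2 = 4*3 + 1*4 + -4*-3 = 28
(Av)_3 = -3*3 + -4*4 + -2*-3 = -19
Av = [28, 28, -19]
Then v^T (Av) = 3*28 + 4*28 + -3*-19
= 84 + 112 + 57 = 253

253


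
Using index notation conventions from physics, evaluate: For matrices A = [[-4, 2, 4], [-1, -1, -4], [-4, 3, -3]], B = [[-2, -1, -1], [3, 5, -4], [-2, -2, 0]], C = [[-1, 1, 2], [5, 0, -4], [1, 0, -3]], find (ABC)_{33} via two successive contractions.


(ABC)_{33} = sum_m (AB)_{3m} C_{m3}. First compute row 3 of AB.
(AB)_{31} = -4*-2 + 3*3 + -3*-2 = 23
(AB)_{32} = -4*-1 + 3*5 + -3*-2 = 25
(AB)_{33} = -4*-1 + 3*-4 + -3*0 = -8
Now contract with column 3 of C:
(AB)_{31} * C_{13} = 23 * 2 = 46
(AB)_{32} * C_{23} = 25 * -4 = -100
(AB)_{33} * C_{33} = -8 * -3 = 24
(ABC)_{33} = 46 + -100 + 24 = -30

-30


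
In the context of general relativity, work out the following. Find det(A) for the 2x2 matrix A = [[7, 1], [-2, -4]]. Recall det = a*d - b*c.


For a 2x2 matrix [[a, b], [c, d]], det = a*d - b*c.
a = 7, b = 1, c = -2, d = -4
a*d = 7 * -4 = -28
b*c = 1 * -2 = -2
det = -28 - -2 = -26

-26


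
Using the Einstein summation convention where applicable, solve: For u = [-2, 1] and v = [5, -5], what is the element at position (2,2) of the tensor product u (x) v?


The outer product entry T_{ij} = u_i * v_j.
We need i=2, j=2.
u_2 = 1, v_2 = -5
T_{2,2} = 1 * -5 = -5

-5


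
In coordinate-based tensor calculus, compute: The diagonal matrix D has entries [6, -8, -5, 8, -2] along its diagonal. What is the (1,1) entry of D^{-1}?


For a diagonal matrix, the inverse has entries (D^{-1})_{ii} = 1/d_{ii}.
The diagonal entries are: d_{11} = 6, d_{22} = -8, d_{33} = -5, d_{44} = 8, d_{55} = -2
We need (D^{-1})_{11} = 1/d_{11} = 1/6 = 1/6

1/6


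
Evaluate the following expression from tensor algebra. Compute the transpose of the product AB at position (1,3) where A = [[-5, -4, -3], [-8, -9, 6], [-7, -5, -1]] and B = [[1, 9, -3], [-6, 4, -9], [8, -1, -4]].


(AB)^T_{ij} = (AB)_{ji} = sum_k A_{jk} B_{ki}.
For i=1, j=3 we need (AB)_{31}:
A_{31} * B_{11} = -7 * 1 = -7
A_{32} * B_{21} = -5 * -6 = 30
A_{33} * B_{31} = -1 * 8 = -8
Sum = -7 + 30 + -8 = 15

15


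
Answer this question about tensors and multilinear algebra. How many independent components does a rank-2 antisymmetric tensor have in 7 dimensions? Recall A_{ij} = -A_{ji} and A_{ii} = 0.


An antisymmetric rank-2 tensor satisfies A_{ij} = -A_{ji}, so diagonal entries are zero.
The independent components are the upper-triangular entries: C(n, 2) = n(n-1)/2.
n = 7
C(7, 2) = 7 * 6 / 2 = 42 / 2 = 21

21


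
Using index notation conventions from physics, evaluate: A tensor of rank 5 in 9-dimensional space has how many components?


The number of components of a rank-r tensor in d dimensions is d^r.
Here d = 9 and r = 5.
9^5 = 59049

59049


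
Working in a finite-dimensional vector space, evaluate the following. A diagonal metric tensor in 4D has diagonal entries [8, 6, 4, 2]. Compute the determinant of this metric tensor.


For a diagonal metric, the determinant is the product of diagonal entries.
Diagonal entries: 8, 6, 4, 2
det(g) = 8 * 6 * 4 * 2 = 384

384


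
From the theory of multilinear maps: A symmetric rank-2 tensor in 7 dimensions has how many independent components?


A symmetric rank-2 tensor in d dimensions has d(d+1)/2 independent components.
d = 7
d(d+1)/2 = 7 * 8 / 2 = 56 / 2 = 28

28


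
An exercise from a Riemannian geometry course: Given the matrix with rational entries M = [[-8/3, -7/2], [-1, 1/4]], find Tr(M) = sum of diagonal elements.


The trace is the sum of diagonal entries.
Diagonal: M[1,1] = -8/3, M[2,2] = 1/4
Tr(M) = -8/3 + 1/4
Computing step by step:
After adding M[1,1]: -8/3
After adding M[2,2]: -29/12
Tr(M) = -29/12

-29/12


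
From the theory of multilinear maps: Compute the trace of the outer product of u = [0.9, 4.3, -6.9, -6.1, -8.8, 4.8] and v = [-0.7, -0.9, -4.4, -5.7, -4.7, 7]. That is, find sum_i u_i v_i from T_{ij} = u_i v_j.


The outer product gives T_{ij} = u_i v_j.
The trace (contraction) is Tr(T) = sum_i T_{ii} = sum_i u_i v_i.
Diagonal entries:
T_{11} = u_1 * v_1 = 0.9 * -0.7 = -0.63
T_{22} = u_2 * v_2 = 4.3 * -0.9 = -3.87
T_{33} = u_3 * v_3 = -6.9 * -4.4 = 30.36
T_{44} = u_4 * v_4 = -6.1 * -5.7 = 34.77
T_{55} = u_5 * v_5 = -8.8 * -4.7 = 41.36
T_{66} = u_6 * v_6 = 4.8 * 7 = 33.6
Tr(T) = -0.63 + -3.87 + 30.36 + 34.77 + 41.36 + 33.6 = 135.59

135.59


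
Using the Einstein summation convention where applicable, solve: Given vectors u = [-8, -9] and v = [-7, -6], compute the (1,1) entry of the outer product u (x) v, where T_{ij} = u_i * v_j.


The outer product entry T_{ij} = u_i * v_j.
We need i=1, j=1.
u_1 = -8, v_1 = -7
T_{1,1} = -8 * -7 = 56

56


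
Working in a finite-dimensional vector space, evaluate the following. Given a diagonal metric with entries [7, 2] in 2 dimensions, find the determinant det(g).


For a diagonal metric, the determinant is the product of diagonal entries.
Diagonal entries: 7, 2
det(g) = 7 * 2 = 14

14


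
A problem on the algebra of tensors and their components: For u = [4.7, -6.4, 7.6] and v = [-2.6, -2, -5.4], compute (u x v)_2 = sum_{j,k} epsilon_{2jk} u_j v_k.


(u x v)_2 = sum_{j,k} epsilon_{2jk} u_j v_k. Only permutations of (1,2,3) contribute; the two non-zero terms are:
eps_{213} u_1 v_3 = -1 * 4.7 * -5.4 = 25.38
eps_{231} u_3 v_1 = 1 * 7.6 * -2.6 = -19.76
(u x v)_2 = 5.62

5.62


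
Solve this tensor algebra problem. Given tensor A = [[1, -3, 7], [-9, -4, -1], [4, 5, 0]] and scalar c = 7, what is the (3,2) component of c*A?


Scalar multiplication: (cA)_{ij} = c * A_{ij}.
c = 7
A_{32} = 5
(cA)_{32} = 7 * 5 = 35

35


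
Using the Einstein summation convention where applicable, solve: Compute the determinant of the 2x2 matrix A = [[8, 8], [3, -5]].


For a 2x2 matrix [[a, b], [c, d]], det = a*d - b*c.
a = 8, b = 8, c = 3, d = -5
a*d = 8 * -5 = -40
b*c = 8 * 3 = 24
det = -40 - 24 = -64

-64


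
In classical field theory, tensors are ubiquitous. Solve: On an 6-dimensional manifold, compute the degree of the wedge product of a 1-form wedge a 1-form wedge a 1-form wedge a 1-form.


The degree of a wedge product is the sum of the degrees of the individual forms.
Degrees: 1, 1, 1, 1
Total degree = 1 + 1 + 1 + 1 = 4

4


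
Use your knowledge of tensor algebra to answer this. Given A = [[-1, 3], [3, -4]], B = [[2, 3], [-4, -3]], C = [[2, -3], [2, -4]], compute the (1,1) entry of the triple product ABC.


(ABC)_{11} = sum_m (AB)_{1m} C_{m1}. First compute row 1 of AB.
(AB)_{11} = -1*2 + 3*-4 = -14
(AB)_{12} = -1*3 + 3*-3 = -12
Now contract with column 1 of C:
(AB)_{11} * C_{11} = -14 * 2 = -28
(AB)_{12} * C_{21} = -12 * 2 = -24
(ABC)_{11} = -28 + -24 = -52

-52


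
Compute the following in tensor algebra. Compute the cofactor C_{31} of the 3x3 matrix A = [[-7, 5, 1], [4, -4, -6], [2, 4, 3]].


To find cofactor C_{31}, delete row 3 and column 1.
The resulting 2x2 submatrix is: [[5, 1], [-4, -6]]
Minor M_{31} = 5*-6 - 1*-4
  = -30 - -4 = -26
Sign = (-1)^(3+1) = (-1)^4 = 1
Cofactor C_{31} = 1 * -26 = -26

-26


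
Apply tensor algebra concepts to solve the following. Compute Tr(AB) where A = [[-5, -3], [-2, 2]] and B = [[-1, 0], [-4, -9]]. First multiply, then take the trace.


Tr(AB) = sum_i (AB)_{ii} where (AB)_{ii} = sum_k A_{ik} B_{ki}.
(AB)_{11} = -5*-1 + -3*-4 = 17
(AB)_{22} = -2*0 + 2*-9 = -18
Tr(AB) = 17 + -18 = -1

-1


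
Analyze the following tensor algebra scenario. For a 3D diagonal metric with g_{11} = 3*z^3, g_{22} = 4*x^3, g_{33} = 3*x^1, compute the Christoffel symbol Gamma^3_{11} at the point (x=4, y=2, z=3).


For a diagonal metric, Gamma^k_{ij} = (1/2) g^{kk} (dg_{ik}/dx_j + dg_{jk}/dx_i - dg_{ij}/dx_k).
The metric is diagonal, so g_{ab} = 0 for a != b.
At the given point: g_{11} = 81, g_{22} = 256, g_{33} = 12
g^{33} = 1/12
dg_{13}/dx_1 = 0 (off-diagonal)
dg_{13}/dx_1 = 0 (off-diagonal)
dg_{11}/dx_3 = dg_{11}/dx_3 = 81
Numerator = 0 + 0 - 81 = -81
Gamma^3_{11} = -81 / (2 * 12) = -27/8

-27/8


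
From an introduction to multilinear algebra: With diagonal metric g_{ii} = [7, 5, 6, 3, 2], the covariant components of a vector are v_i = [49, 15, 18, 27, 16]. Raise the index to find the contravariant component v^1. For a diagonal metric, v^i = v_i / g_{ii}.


To raise an index with a diagonal metric: v^i = v_i / g_{ii}.
For index 1: v_1 = 49, g_{11} = 7
v^1 = 49 / 7 = 7

7


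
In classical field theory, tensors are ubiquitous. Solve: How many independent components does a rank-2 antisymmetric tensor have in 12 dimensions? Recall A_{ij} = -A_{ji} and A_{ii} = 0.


An antisymmetric rank-2 tensor satisfies A_{ij} = -A_{ji}, so diagonal entries are zero.
The independent components are the upper-triangular entries: C(n, 2) = n(n-1)/2.
n = 12
C(12, 2) = 12 * 11 / 2 = 132 / 2 = 66

66
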